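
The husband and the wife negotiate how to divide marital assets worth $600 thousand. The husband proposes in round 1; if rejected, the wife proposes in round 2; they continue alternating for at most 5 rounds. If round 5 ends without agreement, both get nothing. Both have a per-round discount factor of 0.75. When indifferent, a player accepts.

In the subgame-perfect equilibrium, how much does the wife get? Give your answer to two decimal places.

175.78

Round 5 (the husband proposes): the wife will accept anything ≥ 0, so the husband offers 0 and keeps 600.
Round 4 (the wife proposes): the husband can get 600 next round, worth 0.75 × 600 = 450 now, so the wife offers 450, keeping 150.
Round 3 (the husband proposes): the wife can get 150 next round, worth 0.75 × 150 = 112.5 now. The husband offers 112.5 and keeps 600 − 112.5 = 487.5.
Round 2 (the wife proposes): the husband can get 487.5 next round, worth 0.75 × 487.5 = 365.625 now; the wife offers that and keeps 234.375.
Round 1 (the husband proposes): the wife can get 234.375 next round, worth 0.75 × 234.375 = 175.78125 now, so the husband offers 175.78125, keeping 424.21875.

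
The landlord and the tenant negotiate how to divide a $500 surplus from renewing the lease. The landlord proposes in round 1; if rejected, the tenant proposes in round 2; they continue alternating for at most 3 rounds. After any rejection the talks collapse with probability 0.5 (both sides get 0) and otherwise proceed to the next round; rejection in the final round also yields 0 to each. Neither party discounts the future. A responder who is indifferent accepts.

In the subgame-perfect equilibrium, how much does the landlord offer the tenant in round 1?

By backward induction:
Round 3 (the landlord proposes): rejection yields 0 for the tenant; the landlord offers 0 and keeps 500.
Round 2 (the tenant proposes): rejecting gives the landlord an expected 0.5 × 500 = 250. The tenant offers 250 and keeps 500 − 250 = 250.
Round 1 (the landlord proposes): rejecting gives the tenant an expected 0.5 × 250 = 125, so the landlord offers 125, keeping 375.

125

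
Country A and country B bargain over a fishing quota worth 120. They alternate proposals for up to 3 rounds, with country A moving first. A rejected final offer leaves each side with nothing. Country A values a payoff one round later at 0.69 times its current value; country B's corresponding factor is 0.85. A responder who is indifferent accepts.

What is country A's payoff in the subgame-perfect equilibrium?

Round 3 (country A proposes): country B will accept anything ≥ 0, so country A offers 0 and keeps 120.
Round 2 (country B proposes): country A can get 120 next round, worth 0.69 × 120 = 82.8 now, so country B offers 82.8, keeping 37.2.
Round 1 (country A proposes): country B can get 37.2 next round, worth 0.85 × 37.2 = 31.62 now; country A offers that and keeps 88.38.

88.38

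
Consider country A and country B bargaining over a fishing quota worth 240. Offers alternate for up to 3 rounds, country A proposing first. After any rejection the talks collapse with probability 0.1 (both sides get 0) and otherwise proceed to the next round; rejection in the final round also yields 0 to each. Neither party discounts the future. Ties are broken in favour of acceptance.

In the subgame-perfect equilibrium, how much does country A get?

By backward induction:
Round 3 (country A proposes): rejection yields 0 for country B; country A offers 0 and keeps 240.
Round 2 (country B proposes): rejecting gives country A an expected 0.9 × 240 = 216, so country B offers 216, keeping 24.
Round 1 (country A proposes): rejecting gives country B an expected 0.9 × 24 = 21.6, so country A offers 21.6, keeping 218.4.

218.4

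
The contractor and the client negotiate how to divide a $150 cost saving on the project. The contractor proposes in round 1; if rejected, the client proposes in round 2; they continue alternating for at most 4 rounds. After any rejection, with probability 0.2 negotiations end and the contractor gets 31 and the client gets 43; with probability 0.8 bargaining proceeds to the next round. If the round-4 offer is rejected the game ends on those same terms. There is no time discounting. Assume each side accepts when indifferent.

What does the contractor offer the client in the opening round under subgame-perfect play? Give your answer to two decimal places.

By backward induction:
Round 4 (the client proposes): the contractor gets 31 if talks fail, so the client offers 31 and keeps 119.
Round 3 (the contractor proposes): rejecting gives the client an expected 0.8 × 119 + 0.2 × 43 = 103.8; the contractor offers that and keeps 46.2.
Round 2 (the client proposes): rejecting gives the contractor an expected 0.8 × 46.2 + 0.2 × 31 = 43.16, so the client offers 43.16, keeping 106.84.
Round 1 (the contractor proposes): rejecting gives the client an expected 0.8 × 106.84 + 0.2 × 43 = 94.072, so the contractor offers 94.072, keeping 55.928.

94.07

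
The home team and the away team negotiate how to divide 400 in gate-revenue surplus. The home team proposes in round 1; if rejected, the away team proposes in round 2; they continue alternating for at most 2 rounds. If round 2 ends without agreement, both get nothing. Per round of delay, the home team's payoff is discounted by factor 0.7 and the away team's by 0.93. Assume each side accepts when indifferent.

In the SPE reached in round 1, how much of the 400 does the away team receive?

Round 2 (the away team proposes): rejection yields 0 for the home team; the away team offers 0 and keeps 400.
Round 1 (the home team proposes): the away team can get 400 next round, worth 0.93 × 400 = 372 now, so the home team offers 372, keeping 28.

372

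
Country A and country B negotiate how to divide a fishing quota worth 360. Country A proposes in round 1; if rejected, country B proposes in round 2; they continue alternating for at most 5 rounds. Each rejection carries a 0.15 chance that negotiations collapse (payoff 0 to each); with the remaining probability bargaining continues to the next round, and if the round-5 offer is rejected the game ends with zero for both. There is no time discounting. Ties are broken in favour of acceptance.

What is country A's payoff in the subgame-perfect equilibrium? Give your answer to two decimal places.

280.94

Round 5 (country A proposes): country B will accept anything ≥ 0, so country A offers 0 and keeps 360.
Round 4 (country B proposes): rejecting gives country A an expected 0.85 × 360 = 306. Country B offers 306 and keeps 360 − 306 = 54.
Round 3 (country A proposes): rejecting gives country B an expected 0.85 × 54 = 45.9, so country A offers 45.9, keeping 314.1.
Round 2 (country B proposes): rejecting gives country A an expected 0.85 × 314.1 = 266.985, so country B offers 266.985, keeping 93.015.
Round 1 (country A proposes): rejecting gives country B an expected 0.85 × 93.015 = 79.06275, so country A offers 79.06275, keeping 280.93725.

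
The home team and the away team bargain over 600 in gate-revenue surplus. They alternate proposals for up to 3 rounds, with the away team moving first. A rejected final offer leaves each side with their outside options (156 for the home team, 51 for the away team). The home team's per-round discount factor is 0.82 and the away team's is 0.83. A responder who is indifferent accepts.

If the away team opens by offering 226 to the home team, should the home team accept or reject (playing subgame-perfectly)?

Accept

Round 3 (the away team proposes): the home team gets 156 if talks fail, so the away team offers 156 and keeps 444.
Round 2 (the home team proposes): the away team can get 444 next round, worth 0.83 × 444 = 368.52 now; the home team offers that and keeps 231.48.
So by rejecting in round 1, the home team gets 231.48 next round, worth 0.82 × 231.48 = 189.8136 now.
Offer 226 ≥ 189.8136, so the home team accepts.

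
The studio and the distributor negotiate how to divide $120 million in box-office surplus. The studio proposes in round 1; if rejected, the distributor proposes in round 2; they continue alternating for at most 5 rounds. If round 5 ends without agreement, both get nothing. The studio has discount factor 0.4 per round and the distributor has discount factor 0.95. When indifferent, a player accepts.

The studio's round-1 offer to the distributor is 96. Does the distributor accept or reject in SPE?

Accept

Round 5 (the studio proposes): the distributor will accept anything ≥ 0, so the studio offers 0 and keeps 120.
Round 4 (the distributor proposes): the studio can get 120 next round, worth 0.4 × 120 = 48 now, so the distributor offers 48, keeping 72.
Round 3 (the studio proposes): the distributor can get 72 next round, worth 0.95 × 72 = 68.4 now, so the studio offers 68.4, keeping 51.6.
Round 2 (the distributor proposes): the studio can get 51.6 next round, worth 0.4 × 51.6 = 20.64 now. The distributor offers 20.64 and keeps 120 − 20.64 = 99.36.
So by rejecting in round 1, the distributor gets 99.36 next round, worth 0.95 × 99.36 = 94.392 now.
Offer 96 ≥ 94.392, so the distributor accepts.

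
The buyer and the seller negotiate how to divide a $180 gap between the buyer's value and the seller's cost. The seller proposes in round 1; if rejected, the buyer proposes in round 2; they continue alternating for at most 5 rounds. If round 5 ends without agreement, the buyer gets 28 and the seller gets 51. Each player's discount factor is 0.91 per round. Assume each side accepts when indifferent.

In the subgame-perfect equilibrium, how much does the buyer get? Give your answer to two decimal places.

46.15

Round 5 (the seller proposes): the buyer gets 28 if talks fail, so the seller offers 28 and keeps 152.
Round 4 (the buyer proposes): the seller can get 152 next round, worth 0.91 × 152 = 138.32 now. The buyer offers 138.32 and keeps 180 − 138.32 = 41.68.
Round 3 (the seller proposes): the buyer can get 41.68 next round, worth 0.91 × 41.68 = 37.9288 now; the seller offers that and keeps 142.0712.
Round 2 (the buyer proposes): the seller can get 142.0712 next round, worth 0.91 × 142.0712 = 129.284792 now; the buyer offers that and keeps 50.715208.
Round 1 (the seller proposes): the buyer can get 50.715208 next round, worth 0.91 × 50.715208 = 46.15083928 now. The seller offers 46.15083928 and keeps 180 − 46.15083928 = 133.84916072.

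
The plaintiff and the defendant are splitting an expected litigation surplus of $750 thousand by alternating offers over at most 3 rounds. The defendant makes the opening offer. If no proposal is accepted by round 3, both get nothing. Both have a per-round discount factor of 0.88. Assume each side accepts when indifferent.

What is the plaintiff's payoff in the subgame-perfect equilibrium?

79.2

Round 3 (the defendant proposes): rejection yields 0 for the plaintiff; the defendant offers 0 and keeps 750.
Round 2 (the plaintiff proposes): the defendant can get 750 next round, worth 0.88 × 750 = 660 now, so the plaintiff offers 660, keeping 90.
Round 1 (the defendant proposes): the plaintiff can get 90 next round, worth 0.88 × 90 = 79.2 now. The defendant offers 79.2 and keeps 750 − 79.2 = 670.8.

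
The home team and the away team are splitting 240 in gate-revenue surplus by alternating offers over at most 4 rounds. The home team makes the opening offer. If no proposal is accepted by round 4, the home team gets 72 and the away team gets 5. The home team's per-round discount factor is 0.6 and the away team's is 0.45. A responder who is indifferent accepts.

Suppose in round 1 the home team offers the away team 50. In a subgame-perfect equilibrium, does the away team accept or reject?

Work out the away team's continuation value if the offer is rejected.
Round 4 (the away team proposes): the home team gets 72 if talks fail, so the away team offers 72 and keeps 168.
Round 3 (the home team proposes): the away team can get 168 next round, worth 0.45 × 168 = 75.6 now, so the home team offers 75.6, keeping 164.4.
Round 2 (the away team proposes): the home team can get 164.4 next round, worth 0.6 × 164.4 = 98.64 now. The away team offers 98.64 and keeps 240 − 98.64 = 141.36.
So by rejecting in round 1, the away team gets 141.36 next round, worth 0.45 × 141.36 = 63.612 now.
Offer 50 < 63.612, so the away team rejects.

Reject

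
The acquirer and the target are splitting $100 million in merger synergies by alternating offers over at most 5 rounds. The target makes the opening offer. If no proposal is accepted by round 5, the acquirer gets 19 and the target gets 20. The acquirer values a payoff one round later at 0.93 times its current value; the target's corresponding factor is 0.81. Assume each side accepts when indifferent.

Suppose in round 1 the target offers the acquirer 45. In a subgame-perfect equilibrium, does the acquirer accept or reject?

Accept

Round 5 (the target proposes): the acquirer gets 19 if talks fail, so the target offers 19 and keeps 81.
Round 4 (the acquirer proposes): the target can get 81 next round, worth 0.81 × 81 = 65.61 now; the acquirer offers that and keeps 34.39.
Round 3 (the target proposes): the acquirer can get 34.39 next round, worth 0.93 × 34.39 = 31.9827 now; the target offers that and keeps 68.0173.
Round 2 (the acquirer proposes): the target can get 68.0173 next round, worth 0.81 × 68.0173 = 55.094013 now, so the acquirer offers 55.094013, keeping 44.905987.
So by rejecting in round 1, the acquirer gets 44.905987 next round, worth 0.93 × 44.905987 = 41.76256791 now.
Offer 45 ≥ 41.76256791, so the acquirer accepts.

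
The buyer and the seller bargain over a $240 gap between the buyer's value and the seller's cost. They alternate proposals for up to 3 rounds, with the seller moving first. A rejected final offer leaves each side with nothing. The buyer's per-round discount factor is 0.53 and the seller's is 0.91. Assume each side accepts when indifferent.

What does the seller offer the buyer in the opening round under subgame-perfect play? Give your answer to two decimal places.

Work backward from the last round.
Round 3 (the seller proposes): the buyer will accept anything ≥ 0, so the seller offers 0 and keeps 240.
Round 2 (the buyer proposes): the seller can get 240 next round, worth 0.91 × 240 = 218.4 now; the buyer offers that and keeps 21.6.
Round 1 (the seller proposes): the buyer can get 21.6 next round, worth 0.53 × 21.6 = 11.448 now, so the seller offers 11.448, keeping 228.552.

11.45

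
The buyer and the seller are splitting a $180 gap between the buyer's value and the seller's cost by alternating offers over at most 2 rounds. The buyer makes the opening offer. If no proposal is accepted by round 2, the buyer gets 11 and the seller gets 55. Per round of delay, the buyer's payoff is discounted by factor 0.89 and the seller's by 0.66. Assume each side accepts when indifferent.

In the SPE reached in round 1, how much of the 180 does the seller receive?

Round 2 (the seller proposes): the buyer gets 11 if talks fail, so the seller offers 11 and keeps 169.
Round 1 (the buyer proposes): the seller can get 169 next round, worth 0.66 × 169 = 111.54 now, so the buyer offers 111.54, keeping 68.46.

111.54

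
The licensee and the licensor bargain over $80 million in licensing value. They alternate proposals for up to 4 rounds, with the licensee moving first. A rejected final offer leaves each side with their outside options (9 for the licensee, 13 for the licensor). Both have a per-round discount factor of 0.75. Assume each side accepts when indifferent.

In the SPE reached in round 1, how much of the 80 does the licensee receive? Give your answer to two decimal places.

35.05

Work backward from the last round.
Round 4 (the licensor proposes): the licensee gets 9 if talks fail, so the licensor offers 9 and keeps 71.
Round 3 (the licensee proposes): the licensor can get 71 next round, worth 0.75 × 71 = 53.25 now; the licensee offers that and keeps 26.75.
Round 2 (the licensor proposes): the licensee can get 26.75 next round, worth 0.75 × 26.75 = 20.0625 now, so the licensor offers 20.0625, keeping 59.9375.
Round 1 (the licensee proposes): the licensor can get 59.9375 next round, worth 0.75 × 59.9375 = 44.953125 now, so the licensee offers 44.953125, keeping 35.046875.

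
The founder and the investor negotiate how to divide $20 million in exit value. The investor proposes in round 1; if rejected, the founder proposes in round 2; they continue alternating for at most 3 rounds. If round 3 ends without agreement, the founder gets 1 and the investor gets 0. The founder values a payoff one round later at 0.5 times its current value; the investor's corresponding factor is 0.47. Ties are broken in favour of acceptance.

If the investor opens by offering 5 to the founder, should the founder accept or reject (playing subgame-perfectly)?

Reject

Round 3 (the investor proposes): the founder gets 1 if talks fail, so the investor offers 1 and keeps 19.
Round 2 (the founder proposes): the investor can get 19 next round, worth 0.47 × 19 = 8.93 now. The founder offers 8.93 and keeps 20 − 8.93 = 11.07.
So by rejecting in round 1, the founder gets 11.07 next round, worth 0.5 × 11.07 = 5.535 now.
Offer 5 < 5.535, so the founder rejects.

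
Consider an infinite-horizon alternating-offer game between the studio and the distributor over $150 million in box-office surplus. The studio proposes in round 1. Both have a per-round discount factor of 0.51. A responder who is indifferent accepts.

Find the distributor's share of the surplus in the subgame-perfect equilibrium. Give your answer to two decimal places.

50.66

When the studio proposes, the distributor accepts any offer worth at least 0.51 times what the distributor would get by proposing next round; and vice versa.
This gives x = 150 − 0.51y and y = 150 − 0.51x, where x and y are each side's share when it proposes.
Hence (1 − 0.51·0.51)x = 150(1 − 0.51), i.e. 0.7399·x = 73.5.
x ≈ 99.3377; the distributor's share is 150 − x ≈ 50.6623.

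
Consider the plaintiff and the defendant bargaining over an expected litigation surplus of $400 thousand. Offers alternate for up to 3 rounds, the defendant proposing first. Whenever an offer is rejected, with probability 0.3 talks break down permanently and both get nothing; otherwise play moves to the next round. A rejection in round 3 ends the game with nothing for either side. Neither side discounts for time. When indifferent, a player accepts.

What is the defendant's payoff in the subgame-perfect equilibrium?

Round 3 (the defendant proposes): rejection yields 0 for the plaintiff; the defendant offers 0 and keeps 400.
Round 2 (the plaintiff proposes): rejecting gives the defendant an expected 0.7 × 400 = 280, so the plaintiff offers 280, keeping 120.
Round 1 (the defendant proposes): rejecting gives the plaintiff an expected 0.7 × 120 = 84; the defendant offers that and keeps 316.

316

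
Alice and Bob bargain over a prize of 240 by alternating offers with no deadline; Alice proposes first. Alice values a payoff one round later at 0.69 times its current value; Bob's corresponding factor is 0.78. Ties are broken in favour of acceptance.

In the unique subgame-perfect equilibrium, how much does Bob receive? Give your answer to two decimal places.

Let x be Alice's share when Alice proposes and y be Bob's share when Bob proposes.
Bob accepts iff offered ≥ 0.78·y, so x = 240 − 0.78y. Symmetrically y = 240 − 0.69x.
Substituting: x = 240 − 0.78(240 − 0.69x), giving x(1 − 0.69·0.78) = 240(1 − 0.78).
So x = 240 × 0.22 / 0.4618 ≈ 114.3352, and Bob receives 240 − x ≈ 125.6648.

125.66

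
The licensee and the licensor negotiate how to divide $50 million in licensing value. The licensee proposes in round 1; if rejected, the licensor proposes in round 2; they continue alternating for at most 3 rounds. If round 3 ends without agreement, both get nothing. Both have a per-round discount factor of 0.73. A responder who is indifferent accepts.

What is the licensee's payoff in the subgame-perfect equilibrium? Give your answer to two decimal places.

Round 3 (the licensee proposes): the licensor will accept anything ≥ 0, so the licensee offers 0 and keeps 50.
Round 2 (the licensor proposes): the licensee can get 50 next round, worth 0.73 × 50 = 36.5 now. The licensor offers 36.5 and keeps 50 − 36.5 = 13.5.
Round 1 (the licensee proposes): the licensor can get 13.5 next round, worth 0.73 × 13.5 = 9.855 now, so the licensee offers 9.855, keeping 40.145.

40.15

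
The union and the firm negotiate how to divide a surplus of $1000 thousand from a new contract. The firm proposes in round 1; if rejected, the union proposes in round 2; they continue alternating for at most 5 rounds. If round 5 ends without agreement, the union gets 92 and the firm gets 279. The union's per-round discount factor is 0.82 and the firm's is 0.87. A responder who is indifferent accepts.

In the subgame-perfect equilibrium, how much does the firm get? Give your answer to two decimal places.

770.53

Round 5 (the firm proposes): the union gets 92 if talks fail, so the firm offers 92 and keeps 908.
Round 4 (the union proposes): the firm can get 908 next round, worth 0.87 × 908 = 789.96 now; the union offers that and keeps 210.04.
Round 3 (the firm proposes): the union can get 210.04 next round, worth 0.82 × 210.04 = 172.2328 now, so the firm offers 172.2328, keeping 827.7672.
Round 2 (the union proposes): the firm can get 827.7672 next round, worth 0.87 × 827.7672 = 720.157464 now, so the union offers 720.157464, keeping 279.842536.
Round 1 (the firm proposes): the union can get 279.842536 next round, worth 0.82 × 279.842536 = 229.47087952 now; the firm offers that and keeps 770.52912048.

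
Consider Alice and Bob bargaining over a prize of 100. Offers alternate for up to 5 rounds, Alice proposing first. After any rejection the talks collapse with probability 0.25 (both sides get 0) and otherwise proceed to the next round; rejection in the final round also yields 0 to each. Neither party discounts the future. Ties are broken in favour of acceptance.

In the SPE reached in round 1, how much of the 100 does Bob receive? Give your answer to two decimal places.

29.30

By backward induction:
Round 5 (Alice proposes): rejection yields 0 for Bob; Alice offers 0 and keeps 100.
Round 4 (Bob proposes): rejecting gives Alice an expected 0.75 × 100 = 75, so Bob offers 75, keeping 25.
Round 3 (Alice proposes): rejecting gives Bob an expected 0.75 × 25 = 18.75, so Alice offers 18.75, keeping 81.25.
Round 2 (Bob proposes): rejecting gives Alice an expected 0.75 × 81.25 = 60.9375, so Bob offers 60.9375, keeping 39.0625.
Round 1 (Alice proposes): rejecting gives Bob an expected 0.75 × 39.0625 = 29.296875, so Alice offers 29.296875, keeping 70.703125.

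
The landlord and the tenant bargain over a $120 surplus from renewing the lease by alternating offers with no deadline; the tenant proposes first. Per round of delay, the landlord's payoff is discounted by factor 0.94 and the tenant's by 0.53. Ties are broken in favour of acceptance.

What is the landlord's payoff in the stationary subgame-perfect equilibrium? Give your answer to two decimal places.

105.65

Let x be the tenant's share when the tenant proposes and y be the landlord's share when the landlord proposes.
The landlord accepts iff offered ≥ 0.94·y, so x = 120 − 0.94y. Symmetrically y = 120 − 0.53x.
Substituting: x = 120 − 0.94(120 − 0.53x), giving x(1 − 0.53·0.94) = 120(1 − 0.94).
So x = 120 × 0.06 / 0.5018 ≈ 14.3483, and the landlord receives 120 − x ≈ 105.6517.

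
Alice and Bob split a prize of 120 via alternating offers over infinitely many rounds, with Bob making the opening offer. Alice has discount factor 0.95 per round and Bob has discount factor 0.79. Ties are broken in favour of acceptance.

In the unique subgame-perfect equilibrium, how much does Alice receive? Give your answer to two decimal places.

When Bob proposes, Alice accepts any offer worth at least 0.95 times what Alice would get by proposing next round; and vice versa.
This gives x = 120 − 0.95y and y = 120 − 0.79x, where x and y are each side's share when it proposes.
Hence (1 − 0.95·0.79)x = 120(1 − 0.95), i.e. 0.2495·x = 6.
x ≈ 24.0481; Alice's share is 120 − x ≈ 95.9519.

95.95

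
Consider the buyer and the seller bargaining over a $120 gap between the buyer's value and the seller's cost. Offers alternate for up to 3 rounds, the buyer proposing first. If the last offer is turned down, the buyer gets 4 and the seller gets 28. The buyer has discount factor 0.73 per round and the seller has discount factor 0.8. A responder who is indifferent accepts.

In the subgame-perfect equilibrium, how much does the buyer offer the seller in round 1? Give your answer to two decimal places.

42.27

Round 3 (the buyer proposes): the seller gets 28 if talks fail, so the buyer offers 28 and keeps 92.
Round 2 (the seller proposes): the buyer can get 92 next round, worth 0.73 × 92 = 67.16 now. The seller offers 67.16 and keeps 120 − 67.16 = 52.84.
Round 1 (the buyer proposes): the seller can get 52.84 next round, worth 0.8 × 52.84 = 42.272 now. The buyer offers 42.272 and keeps 120 − 42.272 = 77.728.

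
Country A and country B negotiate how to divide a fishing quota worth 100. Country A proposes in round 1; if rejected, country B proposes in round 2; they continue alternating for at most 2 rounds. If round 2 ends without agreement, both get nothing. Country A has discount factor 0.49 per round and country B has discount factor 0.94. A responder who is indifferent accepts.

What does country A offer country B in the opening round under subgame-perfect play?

94

Round 2 (country B proposes): rejection yields 0 for country A; country B offers 0 and keeps 100.
Round 1 (country A proposes): country B can get 100 next round, worth 0.94 × 100 = 94 now; country A offers that and keeps 6.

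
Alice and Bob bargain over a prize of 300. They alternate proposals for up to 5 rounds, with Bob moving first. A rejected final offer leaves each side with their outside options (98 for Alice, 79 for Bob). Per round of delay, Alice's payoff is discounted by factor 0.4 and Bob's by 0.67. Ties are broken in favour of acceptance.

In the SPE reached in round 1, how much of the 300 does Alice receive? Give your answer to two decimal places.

57.25

Round 5 (Bob proposes): Alice gets 98 if talks fail, so Bob offers 98 and keeps 202.
Round 4 (Alice proposes): Bob can get 202 next round, worth 0.67 × 202 = 135.34 now, so Alice offers 135.34, keeping 164.66.
Round 3 (Bob proposes): Alice can get 164.66 next round, worth 0.4 × 164.66 = 65.864 now, so Bob offers 65.864, keeping 234.136.
Round 2 (Alice proposes): Bob can get 234.136 next round, worth 0.67 × 234.136 = 156.87112 now. Alice offers 156.87112 and keeps 300 − 156.87112 = 143.12888.
Round 1 (Bob proposes): Alice can get 143.12888 next round, worth 0.4 × 143.12888 = 57.251552 now, so Bob offers 57.251552, keeping 242.748448.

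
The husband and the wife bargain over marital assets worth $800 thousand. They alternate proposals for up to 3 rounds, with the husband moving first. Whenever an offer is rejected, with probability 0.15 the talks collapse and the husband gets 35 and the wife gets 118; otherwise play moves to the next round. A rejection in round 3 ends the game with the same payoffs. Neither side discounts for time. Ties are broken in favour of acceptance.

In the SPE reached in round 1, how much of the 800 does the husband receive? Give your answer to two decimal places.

599.51

By backward induction:
Round 3 (the husband proposes): the wife gets 118 if talks fail, so the husband offers 118 and keeps 682.
Round 2 (the wife proposes): rejecting gives the husband an expected 0.85 × 682 + 0.15 × 35 = 584.95; the wife offers that and keeps 215.05.
Round 1 (the husband proposes): rejecting gives the wife an expected 0.85 × 215.05 + 0.15 × 118 = 200.4925, so the husband offers 200.4925, keeping 599.5075.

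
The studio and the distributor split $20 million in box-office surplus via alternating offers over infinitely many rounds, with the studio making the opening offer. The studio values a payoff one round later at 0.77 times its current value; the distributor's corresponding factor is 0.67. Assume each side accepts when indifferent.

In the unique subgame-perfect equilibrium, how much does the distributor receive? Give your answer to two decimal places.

In a stationary SPE each proposer offers the other exactly their discounted continuation value.
If the studio keeps x when proposing and the distributor keeps y when proposing, then x = 20 − 0.67y and y = 20 − 0.77x.
Solving: x = 20(1 − 0.67) / (1 − 0.77·0.67) = 6.6 / 0.4841 ≈ 13.6335.
The distributor gets 20 − 13.6335 ≈ 6.3665.

6.37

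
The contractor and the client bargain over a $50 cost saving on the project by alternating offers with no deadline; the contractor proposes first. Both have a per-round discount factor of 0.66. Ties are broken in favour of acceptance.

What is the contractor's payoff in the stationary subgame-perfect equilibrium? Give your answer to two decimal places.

30.12

In a stationary SPE each proposer offers the other exactly their discounted continuation value.
If the contractor keeps x when proposing and the client keeps y when proposing, then x = 50 − 0.66y and y = 50 − 0.66x.
Solving: x = 50(1 − 0.66) / (1 − 0.66·0.66) = 17 / 0.5644 ≈ 30.1205.
The client gets 50 − 30.1205 ≈ 19.8795.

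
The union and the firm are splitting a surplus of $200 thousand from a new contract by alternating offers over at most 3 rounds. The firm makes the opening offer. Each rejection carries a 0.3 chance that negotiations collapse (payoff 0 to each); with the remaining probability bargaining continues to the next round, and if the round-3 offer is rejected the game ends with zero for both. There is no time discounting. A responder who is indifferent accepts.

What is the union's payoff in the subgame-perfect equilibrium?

Round 3 (the firm proposes): rejection yields 0 for the union; the firm offers 0 and keeps 200.
Round 2 (the union proposes): rejecting gives the firm an expected 0.7 × 200 = 140, so the union offers 140, keeping 60.
Round 1 (the firm proposes): rejecting gives the union an expected 0.7 × 60 = 42, so the firm offers 42, keeping 158.

42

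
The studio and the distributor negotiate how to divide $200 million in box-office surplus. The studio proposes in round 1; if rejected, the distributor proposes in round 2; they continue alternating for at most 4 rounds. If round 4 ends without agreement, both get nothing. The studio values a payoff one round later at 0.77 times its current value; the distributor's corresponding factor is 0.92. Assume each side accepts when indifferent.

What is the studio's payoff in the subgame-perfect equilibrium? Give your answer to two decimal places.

Solve by backward induction from round 4.
Round 4 (the distributor proposes): rejection yields 0 for the studio; the distributor offers 0 and keeps 200.
Round 3 (the studio proposes): the distributor can get 200 next round, worth 0.92 × 200 = 184 now; the studio offers that and keeps 16.
Round 2 (the distributor proposes): the studio can get 16 next round, worth 0.77 × 16 = 12.32 now. The distributor offers 12.32 and keeps 200 − 12.32 = 187.68.
Round 1 (the studio proposes): the distributor can get 187.68 next round, worth 0.92 × 187.68 = 172.6656 now; the studio offers that and keeps 27.3344.

27.33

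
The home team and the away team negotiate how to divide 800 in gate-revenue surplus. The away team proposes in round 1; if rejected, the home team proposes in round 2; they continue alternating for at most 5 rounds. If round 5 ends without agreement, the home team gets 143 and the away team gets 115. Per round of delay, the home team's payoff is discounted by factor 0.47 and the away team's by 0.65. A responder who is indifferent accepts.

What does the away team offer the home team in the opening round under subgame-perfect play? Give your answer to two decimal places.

Round 5 (the away team proposes): the home team gets 143 if talks fail, so the away team offers 143 and keeps 657.
Round 4 (the home team proposes): the away team can get 657 next round, worth 0.65 × 657 = 427.05 now, so the home team offers 427.05, keeping 372.95.
Round 3 (the away team proposes): the home team can get 372.95 next round, worth 0.47 × 372.95 = 175.2865 now, so the away team offers 175.2865, keeping 624.7135.
Round 2 (the home team proposes): the away team can get 624.7135 next round, worth 0.65 × 624.7135 = 406.063775 now. The home team offers 406.063775 and keeps 800 − 406.063775 = 393.936225.
Round 1 (the away team proposes): the home team can get 393.936225 next round, worth 0.47 × 393.936225 = 185.15002575 now, so the away team offers 185.15002575, keeping 614.84997425.

185.15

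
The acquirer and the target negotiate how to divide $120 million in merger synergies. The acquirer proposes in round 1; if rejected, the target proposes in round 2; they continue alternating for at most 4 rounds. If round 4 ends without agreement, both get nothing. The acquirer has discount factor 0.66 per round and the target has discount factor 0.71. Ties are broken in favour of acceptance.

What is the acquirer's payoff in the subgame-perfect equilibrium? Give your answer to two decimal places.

Work backward from the last round.
Round 4 (the target proposes): the acquirer will accept anything ≥ 0, so the target offers 0 and keeps 120.
Round 3 (the acquirer proposes): the target can get 120 next round, worth 0.71 × 120 = 85.2 now, so the acquirer offers 85.2, keeping 34.8.
Round 2 (the target proposes): the acquirer can get 34.8 next round, worth 0.66 × 34.8 = 22.968 now; the target offers that and keeps 97.032.
Round 1 (the acquirer proposes): the target can get 97.032 next round, worth 0.71 × 97.032 = 68.89272 now; the acquirer offers that and keeps 51.10728.

51.11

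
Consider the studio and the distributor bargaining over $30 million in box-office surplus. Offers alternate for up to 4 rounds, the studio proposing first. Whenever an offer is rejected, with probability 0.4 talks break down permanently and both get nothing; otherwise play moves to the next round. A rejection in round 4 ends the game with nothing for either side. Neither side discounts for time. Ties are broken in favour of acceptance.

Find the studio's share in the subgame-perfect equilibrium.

16.32

Round 4 (the distributor proposes): rejection yields 0 for the studio; the distributor offers 0 and keeps 30.
Round 3 (the studio proposes): rejecting gives the distributor an expected 0.6 × 30 = 18, so the studio offers 18, keeping 12.
Round 2 (the distributor proposes): rejecting gives the studio an expected 0.6 × 12 = 7.2. The distributor offers 7.2 and keeps 30 − 7.2 = 22.8.
Round 1 (the studio proposes): rejecting gives the distributor an expected 0.6 × 22.8 = 13.68. The studio offers 13.68 and keeps 30 − 13.68 = 16.32.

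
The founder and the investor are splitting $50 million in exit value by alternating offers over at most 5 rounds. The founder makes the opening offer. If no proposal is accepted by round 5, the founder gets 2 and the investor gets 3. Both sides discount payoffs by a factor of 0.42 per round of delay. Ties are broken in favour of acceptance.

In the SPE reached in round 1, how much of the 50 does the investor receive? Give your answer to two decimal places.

Round 5 (the founder proposes): the investor gets 3 if talks fail, so the founder offers 3 and keeps 47.
Round 4 (the investor proposes): the founder can get 47 next round, worth 0.42 × 47 = 19.74 now; the investor offers that and keeps 30.26.
Round 3 (the founder proposes): the investor can get 30.26 next round, worth 0.42 × 30.26 = 12.7092 now; the founder offers that and keeps 37.2908.
Round 2 (the investor proposes): the founder can get 37.2908 next round, worth 0.42 × 37.2908 = 15.662136 now. The investor offers 15.662136 and keeps 50 − 15.662136 = 34.337864.
Round 1 (the founder proposes): the investor can get 34.337864 next round, worth 0.42 × 34.337864 = 14.42190288 now, so the founder offers 14.42190288, keeping 35.57809712.

14.42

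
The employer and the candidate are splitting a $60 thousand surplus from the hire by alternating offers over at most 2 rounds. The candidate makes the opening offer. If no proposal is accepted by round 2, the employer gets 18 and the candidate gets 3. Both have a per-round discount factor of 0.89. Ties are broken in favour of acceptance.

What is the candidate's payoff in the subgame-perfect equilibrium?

9.27

Round 2 (the employer proposes): the candidate gets 3 if talks fail, so the employer offers 3 and keeps 57.
Round 1 (the candidate proposes): the employer can get 57 next round, worth 0.89 × 57 = 50.73 now; the candidate offers that and keeps 9.27.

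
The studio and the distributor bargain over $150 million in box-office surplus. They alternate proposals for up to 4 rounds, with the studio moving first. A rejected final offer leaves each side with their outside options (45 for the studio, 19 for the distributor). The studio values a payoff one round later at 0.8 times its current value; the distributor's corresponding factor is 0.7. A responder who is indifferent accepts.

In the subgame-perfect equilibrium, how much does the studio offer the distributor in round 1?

Round 4 (the distributor proposes): the studio gets 45 if talks fail, so the distributor offers 45 and keeps 105.
Round 3 (the studio proposes): the distributor can get 105 next round, worth 0.7 × 105 = 73.5 now, so the studio offers 73.5, keeping 76.5.
Round 2 (the distributor proposes): the studio can get 76.5 next round, worth 0.8 × 76.5 = 61.2 now, so the distributor offers 61.2, keeping 88.8.
Round 1 (the studio proposes): the distributor can get 88.8 next round, worth 0.7 × 88.8 = 62.16 now; the studio offers that and keeps 87.84.

62.16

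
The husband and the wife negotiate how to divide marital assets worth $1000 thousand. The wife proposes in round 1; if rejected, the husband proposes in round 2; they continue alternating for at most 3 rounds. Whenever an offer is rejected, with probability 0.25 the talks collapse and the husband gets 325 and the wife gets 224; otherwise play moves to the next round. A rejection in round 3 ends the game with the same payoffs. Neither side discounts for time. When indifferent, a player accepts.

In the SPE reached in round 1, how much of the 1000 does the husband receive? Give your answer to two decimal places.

409.56

By backward induction:
Round 3 (the wife proposes): the husband gets 325 if talks fail, so the wife offers 325 and keeps 675.
Round 2 (the husband proposes): rejecting gives the wife an expected 0.75 × 675 + 0.25 × 224 = 562.25; the husband offers that and keeps 437.75.
Round 1 (the wife proposes): rejecting gives the husband an expected 0.75 × 437.75 + 0.25 × 325 = 409.5625. The wife offers 409.5625 and keeps 1000 − 409.5625 = 590.4375.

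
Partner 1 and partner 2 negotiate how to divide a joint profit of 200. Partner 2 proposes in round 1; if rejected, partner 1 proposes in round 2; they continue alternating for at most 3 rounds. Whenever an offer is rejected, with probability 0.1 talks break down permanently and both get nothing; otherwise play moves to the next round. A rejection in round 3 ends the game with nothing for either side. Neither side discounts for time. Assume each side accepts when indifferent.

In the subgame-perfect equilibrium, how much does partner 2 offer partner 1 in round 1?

Round 3 (partner 2 proposes): partner 1 will accept anything ≥ 0, so partner 2 offers 0 and keeps 200.
Round 2 (partner 1 proposes): rejecting gives partner 2 an expected 0.9 × 200 = 180; partner 1 offers that and keeps 20.
Round 1 (partner 2 proposes): rejecting gives partner 1 an expected 0.9 × 20 = 18. Partner 2 offers 18 and keeps 200 − 18 = 182.

18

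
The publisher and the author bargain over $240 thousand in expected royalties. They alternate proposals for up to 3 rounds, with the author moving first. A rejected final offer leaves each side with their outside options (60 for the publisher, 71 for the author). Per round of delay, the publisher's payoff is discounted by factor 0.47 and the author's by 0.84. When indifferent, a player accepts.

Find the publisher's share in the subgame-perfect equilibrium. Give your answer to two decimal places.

41.74

Round 3 (the author proposes): the publisher gets 60 if talks fail, so the author offers 60 and keeps 180.
Round 2 (the publisher proposes): the author can get 180 next round, worth 0.84 × 180 = 151.2 now. The publisher offers 151.2 and keeps 240 − 151.2 = 88.8.
Round 1 (the author proposes): the publisher can get 88.8 next round, worth 0.47 × 88.8 = 41.736 now; the author offers that and keeps 198.264.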